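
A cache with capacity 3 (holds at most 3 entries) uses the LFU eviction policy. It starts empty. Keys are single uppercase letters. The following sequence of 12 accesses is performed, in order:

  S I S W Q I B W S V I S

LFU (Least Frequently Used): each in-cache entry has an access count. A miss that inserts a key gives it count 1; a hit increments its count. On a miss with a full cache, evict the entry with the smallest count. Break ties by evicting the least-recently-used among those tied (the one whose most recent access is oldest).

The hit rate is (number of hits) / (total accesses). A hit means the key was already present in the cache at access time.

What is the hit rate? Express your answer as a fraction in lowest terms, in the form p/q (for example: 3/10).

LFU simulation (capacity=3):
  1. access S: MISS. Cache: [S(c=1)]
  2. access I: MISS. Cache: [S(c=1) I(c=1)]
  3. access S: HIT, count now 2. Cache: [I(c=1) S(c=2)]
  4. access W: MISS. Cache: [I(c=1) W(c=1) S(c=2)]
  5. access Q: MISS, evict I(c=1). Cache: [W(c=1) Q(c=1) S(c=2)]
  6. access I: MISS, evict W(c=1). Cache: [Q(c=1) I(c=1) S(c=2)]
  7. access B: MISS, evict Q(c=1). Cache: [I(c=1) B(c=1) S(c=2)]
  8. access W: MISS, evict I(c=1). Cache: [B(c=1) W(c=1) S(c=2)]
  9. access S: HIT, count now 3. Cache: [B(c=1) W(c=1) S(c=3)]
  10. access V: MISS, evict B(c=1). Cache: [W(c=1) V(c=1) S(c=3)]
  11. access I: MISS, evict W(c=1). Cache: [V(c=1) I(c=1) S(c=3)]
  12. access S: HIT, count now 4. Cache: [V(c=1) I(c=1) S(c=4)]
Total: 3 hits, 9 misses, 6 evictions

Hit rate = 3/12 = 1/4

Answer: 1/4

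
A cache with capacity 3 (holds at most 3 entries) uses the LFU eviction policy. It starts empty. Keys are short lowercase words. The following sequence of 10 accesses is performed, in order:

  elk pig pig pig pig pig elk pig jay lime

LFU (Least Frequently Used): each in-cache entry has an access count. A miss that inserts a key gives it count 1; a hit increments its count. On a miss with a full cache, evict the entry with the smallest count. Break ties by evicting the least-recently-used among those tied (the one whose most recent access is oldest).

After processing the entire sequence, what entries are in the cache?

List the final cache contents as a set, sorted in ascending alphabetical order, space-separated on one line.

LFU simulation (capacity=3):
  1. access elk: MISS. Cache: [elk(c=1)]
  2. access pig: MISS. Cache: [elk(c=1) pig(c=1)]
  3. access pig: HIT, count now 2. Cache: [elk(c=1) pig(c=2)]
  4. access pig: HIT, count now 3. Cache: [elk(c=1) pig(c=3)]
  5. access pig: HIT, count now 4. Cache: [elk(c=1) pig(c=4)]
  6. access pig: HIT, count now 5. Cache: [elk(c=1) pig(c=5)]
  7. access elk: HIT, count now 2. Cache: [elk(c=2) pig(c=5)]
  8. access pig: HIT, count now 6. Cache: [elk(c=2) pig(c=6)]
  9. access jay: MISS. Cache: [jay(c=1) elk(c=2) pig(c=6)]
  10. access lime: MISS, evict jay(c=1). Cache: [lime(c=1) elk(c=2) pig(c=6)]
Total: 6 hits, 4 misses, 1 evictions

Answer: elk lime pig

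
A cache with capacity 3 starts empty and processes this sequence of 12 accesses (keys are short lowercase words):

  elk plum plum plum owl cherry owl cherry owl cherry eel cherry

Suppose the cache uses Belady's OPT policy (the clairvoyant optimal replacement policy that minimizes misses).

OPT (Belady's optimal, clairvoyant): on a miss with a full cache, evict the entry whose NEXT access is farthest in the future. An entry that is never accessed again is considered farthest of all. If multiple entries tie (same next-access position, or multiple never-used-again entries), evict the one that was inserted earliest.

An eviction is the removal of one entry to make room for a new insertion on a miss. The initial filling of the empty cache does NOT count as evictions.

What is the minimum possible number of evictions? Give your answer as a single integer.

Answer: 2

Derivation:
OPT (Belady) simulation (capacity=3):
  1. access elk: MISS. Cache: [elk]
  2. access plum: MISS. Cache: [elk plum]
  3. access plum: HIT. Next use of plum: step 4. Cache: [elk plum]
  4. access plum: HIT. Next use of plum: never. Cache: [elk plum]
  5. access owl: MISS. Cache: [elk plum owl]
  6. access cherry: MISS, evict elk (next use: never). Cache: [plum owl cherry]
  7. access owl: HIT. Next use of owl: step 9. Cache: [plum owl cherry]
  8. access cherry: HIT. Next use of cherry: step 10. Cache: [plum owl cherry]
  9. access owl: HIT. Next use of owl: never. Cache: [plum owl cherry]
  10. access cherry: HIT. Next use of cherry: step 12. Cache: [plum owl cherry]
  11. access eel: MISS, evict plum (next use: never). Cache: [owl cherry eel]
  12. access cherry: HIT. Next use of cherry: never. Cache: [owl cherry eel]
Total: 7 hits, 5 misses, 2 evictions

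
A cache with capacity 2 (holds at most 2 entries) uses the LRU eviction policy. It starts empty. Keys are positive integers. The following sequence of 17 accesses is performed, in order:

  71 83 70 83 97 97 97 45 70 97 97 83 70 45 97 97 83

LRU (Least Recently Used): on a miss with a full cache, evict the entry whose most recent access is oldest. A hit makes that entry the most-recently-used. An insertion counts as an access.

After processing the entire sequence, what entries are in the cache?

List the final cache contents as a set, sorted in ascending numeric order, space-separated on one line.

LRU simulation (capacity=2):
  1. access 71: MISS. Cache (LRU->MRU): [71]
  2. access 83: MISS. Cache (LRU->MRU): [71 83]
  3. access 70: MISS, evict 71. Cache (LRU->MRU): [83 70]
  4. access 83: HIT. Cache (LRU->MRU): [70 83]
  5. access 97: MISS, evict 70. Cache (LRU->MRU): [83 97]
  6. access 97: HIT. Cache (LRU->MRU): [83 97]
  7. access 97: HIT. Cache (LRU->MRU): [83 97]
  8. access 45: MISS, evict 83. Cache (LRU->MRU): [97 45]
  9. access 70: MISS, evict 97. Cache (LRU->MRU): [45 70]
  10. access 97: MISS, evict 45. Cache (LRU->MRU): [70 97]
  11. access 97: HIT. Cache (LRU->MRU): [70 97]
  12. access 83: MISS, evict 70. Cache (LRU->MRU): [97 83]
  13. access 70: MISS, evict 97. Cache (LRU->MRU): [83 70]
  14. access 45: MISS, evict 83. Cache (LRU->MRU): [70 45]
  15. access 97: MISS, evict 70. Cache (LRU->MRU): [45 97]
  16. access 97: HIT. Cache (LRU->MRU): [45 97]
  17. access 83: MISS, evict 45. Cache (LRU->MRU): [97 83]
Total: 5 hits, 12 misses, 10 evictions

Answer: 83 97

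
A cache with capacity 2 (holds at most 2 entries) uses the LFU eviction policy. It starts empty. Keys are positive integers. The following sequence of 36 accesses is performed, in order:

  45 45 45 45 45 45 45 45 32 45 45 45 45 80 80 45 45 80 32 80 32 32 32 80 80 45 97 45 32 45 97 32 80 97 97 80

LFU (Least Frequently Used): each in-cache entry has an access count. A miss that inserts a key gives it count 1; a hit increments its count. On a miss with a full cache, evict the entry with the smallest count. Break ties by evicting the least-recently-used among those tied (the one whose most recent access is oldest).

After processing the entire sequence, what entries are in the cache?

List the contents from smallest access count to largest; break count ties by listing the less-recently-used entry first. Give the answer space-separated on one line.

Answer: 80 45

Derivation:
LFU simulation (capacity=2):
  1. access 45: MISS. Cache: [45(c=1)]
  2. access 45: HIT, count now 2. Cache: [45(c=2)]
  3. access 45: HIT, count now 3. Cache: [45(c=3)]
  4. access 45: HIT, count now 4. Cache: [45(c=4)]
  5. access 45: HIT, count now 5. Cache: [45(c=5)]
  6. access 45: HIT, count now 6. Cache: [45(c=6)]
  7. access 45: HIT, count now 7. Cache: [45(c=7)]
  8. access 45: HIT, count now 8. Cache: [45(c=8)]
  9. access 32: MISS. Cache: [32(c=1) 45(c=8)]
  10. access 45: HIT, count now 9. Cache: [32(c=1) 45(c=9)]
  11. access 45: HIT, count now 10. Cache: [32(c=1) 45(c=10)]
  12. access 45: HIT, count now 11. Cache: [32(c=1) 45(c=11)]
  13. access 45: HIT, count now 12. Cache: [32(c=1) 45(c=12)]
  14. access 80: MISS, evict 32(c=1). Cache: [80(c=1) 45(c=12)]
  15. access 80: HIT, count now 2. Cache: [80(c=2) 45(c=12)]
  16. access 45: HIT, count now 13. Cache: [80(c=2) 45(c=13)]
  17. access 45: HIT, count now 14. Cache: [80(c=2) 45(c=14)]
  18. access 80: HIT, count now 3. Cache: [80(c=3) 45(c=14)]
  19. access 32: MISS, evict 80(c=3). Cache: [32(c=1) 45(c=14)]
  20. access 80: MISS, evict 32(c=1). Cache: [80(c=1) 45(c=14)]
  21. access 32: MISS, evict 80(c=1). Cache: [32(c=1) 45(c=14)]
  22. access 32: HIT, count now 2. Cache: [32(c=2) 45(c=14)]
  23. access 32: HIT, count now 3. Cache: [32(c=3) 45(c=14)]
  24. access 80: MISS, evict 32(c=3). Cache: [80(c=1) 45(c=14)]
  25. access 80: HIT, count now 2. Cache: [80(c=2) 45(c=14)]
  26. access 45: HIT, count now 15. Cache: [80(c=2) 45(c=15)]
  27. access 97: MISS, evict 80(c=2). Cache: [97(c=1) 45(c=15)]
  28. access 45: HIT, count now 16. Cache: [97(c=1) 45(c=16)]
  29. access 32: MISS, evict 97(c=1). Cache: [32(c=1) 45(c=16)]
  30. access 45: HIT, count now 17. Cache: [32(c=1) 45(c=17)]
  31. access 97: MISS, evict 32(c=1). Cache: [97(c=1) 45(c=17)]
  32. access 32: MISS, evict 97(c=1). Cache: [32(c=1) 45(c=17)]
  33. access 80: MISS, evict 32(c=1). Cache: [80(c=1) 45(c=17)]
  34. access 97: MISS, evict 80(c=1). Cache: [97(c=1) 45(c=17)]
  35. access 97: HIT, count now 2. Cache: [97(c=2) 45(c=17)]
  36. access 80: MISS, evict 97(c=2). Cache: [80(c=1) 45(c=17)]
Total: 22 hits, 14 misses, 12 evictions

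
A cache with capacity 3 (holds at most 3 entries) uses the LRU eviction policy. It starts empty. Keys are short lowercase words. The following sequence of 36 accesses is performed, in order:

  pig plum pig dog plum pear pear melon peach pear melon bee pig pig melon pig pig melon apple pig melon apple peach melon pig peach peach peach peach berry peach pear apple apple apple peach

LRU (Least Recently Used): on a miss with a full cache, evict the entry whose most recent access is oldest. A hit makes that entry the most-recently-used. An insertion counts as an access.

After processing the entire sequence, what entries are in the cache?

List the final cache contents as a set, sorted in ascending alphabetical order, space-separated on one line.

Answer: apple peach pear

Derivation:
LRU simulation (capacity=3):
  1. access pig: MISS. Cache (LRU->MRU): [pig]
  2. access plum: MISS. Cache (LRU->MRU): [pig plum]
  3. access pig: HIT. Cache (LRU->MRU): [plum pig]
  4. access dog: MISS. Cache (LRU->MRU): [plum pig dog]
  5. access plum: HIT. Cache (LRU->MRU): [pig dog plum]
  6. access pear: MISS, evict pig. Cache (LRU->MRU): [dog plum pear]
  7. access pear: HIT. Cache (LRU->MRU): [dog plum pear]
  8. access melon: MISS, evict dog. Cache (LRU->MRU): [plum pear melon]
  9. access peach: MISS, evict plum. Cache (LRU->MRU): [pear melon peach]
  10. access pear: HIT. Cache (LRU->MRU): [melon peach pear]
  11. access melon: HIT. Cache (LRU->MRU): [peach pear melon]
  12. access bee: MISS, evict peach. Cache (LRU->MRU): [pear melon bee]
  13. access pig: MISS, evict pear. Cache (LRU->MRU): [melon bee pig]
  14. access pig: HIT. Cache (LRU->MRU): [melon bee pig]
  15. access melon: HIT. Cache (LRU->MRU): [bee pig melon]
  16. access pig: HIT. Cache (LRU->MRU): [bee melon pig]
  17. access pig: HIT. Cache (LRU->MRU): [bee melon pig]
  18. access melon: HIT. Cache (LRU->MRU): [bee pig melon]
  19. access apple: MISS, evict bee. Cache (LRU->MRU): [pig melon apple]
  20. access pig: HIT. Cache (LRU->MRU): [melon apple pig]
  21. access melon: HIT. Cache (LRU->MRU): [apple pig melon]
  22. access apple: HIT. Cache (LRU->MRU): [pig melon apple]
  23. access peach: MISS, evict pig. Cache (LRU->MRU): [melon apple peach]
  24. access melon: HIT. Cache (LRU->MRU): [apple peach melon]
  25. access pig: MISS, evict apple. Cache (LRU->MRU): [peach melon pig]
  26. access peach: HIT. Cache (LRU->MRU): [melon pig peach]
  27. access peach: HIT. Cache (LRU->MRU): [melon pig peach]
  28. access peach: HIT. Cache (LRU->MRU): [melon pig peach]
  29. access peach: HIT. Cache (LRU->MRU): [melon pig peach]
  30. access berry: MISS, evict melon. Cache (LRU->MRU): [pig peach berry]
  31. access peach: HIT. Cache (LRU->MRU): [pig berry peach]
  32. access pear: MISS, evict pig. Cache (LRU->MRU): [berry peach pear]
  33. access apple: MISS, evict berry. Cache (LRU->MRU): [peach pear apple]
  34. access apple: HIT. Cache (LRU->MRU): [peach pear apple]
  35. access apple: HIT. Cache (LRU->MRU): [peach pear apple]
  36. access peach: HIT. Cache (LRU->MRU): [pear apple peach]
Total: 22 hits, 14 misses, 11 evictions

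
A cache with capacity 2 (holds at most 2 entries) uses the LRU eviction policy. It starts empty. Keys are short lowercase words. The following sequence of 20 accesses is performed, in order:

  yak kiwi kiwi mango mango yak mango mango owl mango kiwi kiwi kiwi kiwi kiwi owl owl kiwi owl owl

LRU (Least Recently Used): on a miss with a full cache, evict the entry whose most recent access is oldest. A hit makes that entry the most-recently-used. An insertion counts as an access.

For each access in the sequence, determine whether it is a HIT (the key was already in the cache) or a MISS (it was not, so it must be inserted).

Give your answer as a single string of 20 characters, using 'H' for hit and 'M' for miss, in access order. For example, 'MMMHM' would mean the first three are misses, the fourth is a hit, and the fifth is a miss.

Answer: MMHMHMHHMHMHHHHMHHHH

Derivation:
LRU simulation (capacity=2):
  1. access yak: MISS. Cache (LRU->MRU): [yak]
  2. access kiwi: MISS. Cache (LRU->MRU): [yak kiwi]
  3. access kiwi: HIT. Cache (LRU->MRU): [yak kiwi]
  4. access mango: MISS, evict yak. Cache (LRU->MRU): [kiwi mango]
  5. access mango: HIT. Cache (LRU->MRU): [kiwi mango]
  6. access yak: MISS, evict kiwi. Cache (LRU->MRU): [mango yak]
  7. access mango: HIT. Cache (LRU->MRU): [yak mango]
  8. access mango: HIT. Cache (LRU->MRU): [yak mango]
  9. access owl: MISS, evict yak. Cache (LRU->MRU): [mango owl]
  10. access mango: HIT. Cache (LRU->MRU): [owl mango]
  11. access kiwi: MISS, evict owl. Cache (LRU->MRU): [mango kiwi]
  12. access kiwi: HIT. Cache (LRU->MRU): [mango kiwi]
  13. access kiwi: HIT. Cache (LRU->MRU): [mango kiwi]
  14. access kiwi: HIT. Cache (LRU->MRU): [mango kiwi]
  15. access kiwi: HIT. Cache (LRU->MRU): [mango kiwi]
  16. access owl: MISS, evict mango. Cache (LRU->MRU): [kiwi owl]
  17. access owl: HIT. Cache (LRU->MRU): [kiwi owl]
  18. access kiwi: HIT. Cache (LRU->MRU): [owl kiwi]
  19. access owl: HIT. Cache (LRU->MRU): [kiwi owl]
  20. access owl: HIT. Cache (LRU->MRU): [kiwi owl]
Total: 13 hits, 7 misses, 5 evictions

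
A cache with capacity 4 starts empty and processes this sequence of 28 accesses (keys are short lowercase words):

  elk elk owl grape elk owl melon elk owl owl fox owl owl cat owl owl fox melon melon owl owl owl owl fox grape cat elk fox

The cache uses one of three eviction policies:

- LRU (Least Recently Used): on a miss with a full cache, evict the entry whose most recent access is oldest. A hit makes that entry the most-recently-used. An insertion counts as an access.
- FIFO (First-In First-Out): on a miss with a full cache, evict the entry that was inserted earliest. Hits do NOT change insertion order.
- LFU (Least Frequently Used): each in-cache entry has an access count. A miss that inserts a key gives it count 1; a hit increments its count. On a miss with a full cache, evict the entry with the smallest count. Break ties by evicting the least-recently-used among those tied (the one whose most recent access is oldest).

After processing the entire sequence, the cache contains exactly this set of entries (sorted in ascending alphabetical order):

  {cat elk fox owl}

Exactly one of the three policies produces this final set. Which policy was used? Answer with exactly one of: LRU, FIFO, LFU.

Simulating under each policy and comparing final sets:
  LRU: final set = {cat elk fox grape} -> differs
  FIFO: final set = {elk fox grape owl} -> differs
  LFU: final set = {cat elk fox owl} -> MATCHES target
Only LFU produces the target set.

Answer: LFU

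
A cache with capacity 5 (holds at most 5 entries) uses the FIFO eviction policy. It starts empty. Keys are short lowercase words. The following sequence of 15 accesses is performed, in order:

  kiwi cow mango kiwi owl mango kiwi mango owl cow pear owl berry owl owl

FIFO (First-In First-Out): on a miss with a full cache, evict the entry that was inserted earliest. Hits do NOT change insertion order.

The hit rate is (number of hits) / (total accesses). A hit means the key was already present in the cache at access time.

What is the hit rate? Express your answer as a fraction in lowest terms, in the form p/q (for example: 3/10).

FIFO simulation (capacity=5):
  1. access kiwi: MISS. Cache (old->new): [kiwi]
  2. access cow: MISS. Cache (old->new): [kiwi cow]
  3. access mango: MISS. Cache (old->new): [kiwi cow mango]
  4. access kiwi: HIT. Cache (old->new): [kiwi cow mango]
  5. access owl: MISS. Cache (old->new): [kiwi cow mango owl]
  6. access mango: HIT. Cache (old->new): [kiwi cow mango owl]
  7. access kiwi: HIT. Cache (old->new): [kiwi cow mango owl]
  8. access mango: HIT. Cache (old->new): [kiwi cow mango owl]
  9. access owl: HIT. Cache (old->new): [kiwi cow mango owl]
  10. access cow: HIT. Cache (old->new): [kiwi cow mango owl]
  11. access pear: MISS. Cache (old->new): [kiwi cow mango owl pear]
  12. access owl: HIT. Cache (old->new): [kiwi cow mango owl pear]
  13. access berry: MISS, evict kiwi. Cache (old->new): [cow mango owl pear berry]
  14. access owl: HIT. Cache (old->new): [cow mango owl pear berry]
  15. access owl: HIT. Cache (old->new): [cow mango owl pear berry]
Total: 9 hits, 6 misses, 1 evictions

Hit rate = 9/15 = 3/5

Answer: 3/5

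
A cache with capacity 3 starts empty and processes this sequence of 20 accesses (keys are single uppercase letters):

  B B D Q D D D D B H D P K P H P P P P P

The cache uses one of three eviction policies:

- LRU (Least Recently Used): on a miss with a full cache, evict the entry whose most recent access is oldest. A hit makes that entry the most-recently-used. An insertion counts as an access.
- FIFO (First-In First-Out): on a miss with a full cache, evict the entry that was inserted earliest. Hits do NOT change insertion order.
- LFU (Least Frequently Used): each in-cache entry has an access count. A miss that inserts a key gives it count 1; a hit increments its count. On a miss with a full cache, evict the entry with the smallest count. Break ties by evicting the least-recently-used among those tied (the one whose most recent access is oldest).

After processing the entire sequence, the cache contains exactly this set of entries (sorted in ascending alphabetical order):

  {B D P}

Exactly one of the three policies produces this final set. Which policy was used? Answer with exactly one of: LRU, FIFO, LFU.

Answer: LFU

Derivation:
Simulating under each policy and comparing final sets:
  LRU: final set = {H K P} -> differs
  FIFO: final set = {H K P} -> differs
  LFU: final set = {B D P} -> MATCHES target
Only LFU produces the target set.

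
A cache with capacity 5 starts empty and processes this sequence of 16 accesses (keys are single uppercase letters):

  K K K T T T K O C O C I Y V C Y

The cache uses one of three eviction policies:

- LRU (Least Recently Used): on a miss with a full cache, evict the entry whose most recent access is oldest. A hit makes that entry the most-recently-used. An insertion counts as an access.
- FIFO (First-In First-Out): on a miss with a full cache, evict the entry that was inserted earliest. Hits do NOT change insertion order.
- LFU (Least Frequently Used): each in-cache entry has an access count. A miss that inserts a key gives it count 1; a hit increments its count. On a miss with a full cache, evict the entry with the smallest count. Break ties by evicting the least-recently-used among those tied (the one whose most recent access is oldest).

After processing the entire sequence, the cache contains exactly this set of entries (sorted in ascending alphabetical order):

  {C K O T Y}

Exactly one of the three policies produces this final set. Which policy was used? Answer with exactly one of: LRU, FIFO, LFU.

Answer: LFU

Derivation:
Simulating under each policy and comparing final sets:
  LRU: final set = {C I O V Y} -> differs
  FIFO: final set = {C I O V Y} -> differs
  LFU: final set = {C K O T Y} -> MATCHES target
Only LFU produces the target set.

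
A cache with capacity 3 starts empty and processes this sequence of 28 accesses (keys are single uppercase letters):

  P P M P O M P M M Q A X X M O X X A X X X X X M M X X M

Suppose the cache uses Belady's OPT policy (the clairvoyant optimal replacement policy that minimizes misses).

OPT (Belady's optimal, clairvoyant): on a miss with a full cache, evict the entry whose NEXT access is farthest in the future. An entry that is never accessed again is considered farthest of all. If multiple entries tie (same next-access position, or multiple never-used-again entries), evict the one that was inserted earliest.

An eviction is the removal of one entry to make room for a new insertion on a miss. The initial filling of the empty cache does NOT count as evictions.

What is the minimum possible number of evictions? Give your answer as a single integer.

OPT (Belady) simulation (capacity=3):
  1. access P: MISS. Cache: [P]
  2. access P: HIT. Next use of P: step 4. Cache: [P]
  3. access M: MISS. Cache: [P M]
  4. access P: HIT. Next use of P: step 7. Cache: [P M]
  5. access O: MISS. Cache: [P M O]
  6. access M: HIT. Next use of M: step 8. Cache: [P M O]
  7. access P: HIT. Next use of P: never. Cache: [P M O]
  8. access M: HIT. Next use of M: step 9. Cache: [P M O]
  9. access M: HIT. Next use of M: step 14. Cache: [P M O]
  10. access Q: MISS, evict P (next use: never). Cache: [M O Q]
  11. access A: MISS, evict Q (next use: never). Cache: [M O A]
  12. access X: MISS, evict A (next use: step 18). Cache: [M O X]
  13. access X: HIT. Next use of X: step 16. Cache: [M O X]
  14. access M: HIT. Next use of M: step 24. Cache: [M O X]
  15. access O: HIT. Next use of O: never. Cache: [M O X]
  16. access X: HIT. Next use of X: step 17. Cache: [M O X]
  17. access X: HIT. Next use of X: step 19. Cache: [M O X]
  18. access A: MISS, evict O (next use: never). Cache: [M X A]
  19. access X: HIT. Next use of X: step 20. Cache: [M X A]
  20. access X: HIT. Next use of X: step 21. Cache: [M X A]
  21. access X: HIT. Next use of X: step 22. Cache: [M X A]
  22. access X: HIT. Next use of X: step 23. Cache: [M X A]
  23. access X: HIT. Next use of X: step 26. Cache: [M X A]
  24. access M: HIT. Next use of M: step 25. Cache: [M X A]
  25. access M: HIT. Next use of M: step 28. Cache: [M X A]
  26. access X: HIT. Next use of X: step 27. Cache: [M X A]
  27. access X: HIT. Next use of X: never. Cache: [M X A]
  28. access M: HIT. Next use of M: never. Cache: [M X A]
Total: 21 hits, 7 misses, 4 evictions

Answer: 4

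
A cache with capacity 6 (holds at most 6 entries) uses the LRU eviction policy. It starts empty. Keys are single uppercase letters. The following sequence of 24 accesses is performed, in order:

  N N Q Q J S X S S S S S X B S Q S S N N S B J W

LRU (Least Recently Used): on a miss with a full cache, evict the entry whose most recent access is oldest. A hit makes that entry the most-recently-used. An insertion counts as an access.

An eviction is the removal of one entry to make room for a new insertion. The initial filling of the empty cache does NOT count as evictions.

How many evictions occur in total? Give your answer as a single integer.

Answer: 1

Derivation:
LRU simulation (capacity=6):
  1. access N: MISS. Cache (LRU->MRU): [N]
  2. access N: HIT. Cache (LRU->MRU): [N]
  3. access Q: MISS. Cache (LRU->MRU): [N Q]
  4. access Q: HIT. Cache (LRU->MRU): [N Q]
  5. access J: MISS. Cache (LRU->MRU): [N Q J]
  6. access S: MISS. Cache (LRU->MRU): [N Q J S]
  7. access X: MISS. Cache (LRU->MRU): [N Q J S X]
  8. access S: HIT. Cache (LRU->MRU): [N Q J X S]
  9. access S: HIT. Cache (LRU->MRU): [N Q J X S]
  10. access S: HIT. Cache (LRU->MRU): [N Q J X S]
  11. access S: HIT. Cache (LRU->MRU): [N Q J X S]
  12. access S: HIT. Cache (LRU->MRU): [N Q J X S]
  13. access X: HIT. Cache (LRU->MRU): [N Q J S X]
  14. access B: MISS. Cache (LRU->MRU): [N Q J S X B]
  15. access S: HIT. Cache (LRU->MRU): [N Q J X B S]
  16. access Q: HIT. Cache (LRU->MRU): [N J X B S Q]
  17. access S: HIT. Cache (LRU->MRU): [N J X B Q S]
  18. access S: HIT. Cache (LRU->MRU): [N J X B Q S]
  19. access N: HIT. Cache (LRU->MRU): [J X B Q S N]
  20. access N: HIT. Cache (LRU->MRU): [J X B Q S N]
  21. access S: HIT. Cache (LRU->MRU): [J X B Q N S]
  22. access B: HIT. Cache (LRU->MRU): [J X Q N S B]
  23. access J: HIT. Cache (LRU->MRU): [X Q N S B J]
  24. access W: MISS, evict X. Cache (LRU->MRU): [Q N S B J W]
Total: 17 hits, 7 misses, 1 evictions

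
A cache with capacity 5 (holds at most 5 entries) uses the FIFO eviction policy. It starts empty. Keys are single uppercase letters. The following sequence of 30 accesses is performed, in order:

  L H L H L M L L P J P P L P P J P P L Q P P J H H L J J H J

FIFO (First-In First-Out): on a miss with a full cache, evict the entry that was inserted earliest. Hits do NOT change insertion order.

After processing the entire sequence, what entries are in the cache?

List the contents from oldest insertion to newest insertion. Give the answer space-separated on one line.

Answer: P J Q L H

Derivation:
FIFO simulation (capacity=5):
  1. access L: MISS. Cache (old->new): [L]
  2. access H: MISS. Cache (old->new): [L H]
  3. access L: HIT. Cache (old->new): [L H]
  4. access H: HIT. Cache (old->new): [L H]
  5. access L: HIT. Cache (old->new): [L H]
  6. access M: MISS. Cache (old->new): [L H M]
  7. access L: HIT. Cache (old->new): [L H M]
  8. access L: HIT. Cache (old->new): [L H M]
  9. access P: MISS. Cache (old->new): [L H M P]
  10. access J: MISS. Cache (old->new): [L H M P J]
  11. access P: HIT. Cache (old->new): [L H M P J]
  12. access P: HIT. Cache (old->new): [L H M P J]
  13. access L: HIT. Cache (old->new): [L H M P J]
  14. access P: HIT. Cache (old->new): [L H M P J]
  15. access P: HIT. Cache (old->new): [L H M P J]
  16. access J: HIT. Cache (old->new): [L H M P J]
  17. access P: HIT. Cache (old->new): [L H M P J]
  18. access P: HIT. Cache (old->new): [L H M P J]
  19. access L: HIT. Cache (old->new): [L H M P J]
  20. access Q: MISS, evict L. Cache (old->new): [H M P J Q]
  21. access P: HIT. Cache (old->new): [H M P J Q]
  22. access P: HIT. Cache (old->new): [H M P J Q]
  23. access J: HIT. Cache (old->new): [H M P J Q]
  24. access H: HIT. Cache (old->new): [H M P J Q]
  25. access H: HIT. Cache (old->new): [H M P J Q]
  26. access L: MISS, evict H. Cache (old->new): [M P J Q L]
  27. access J: HIT. Cache (old->new): [M P J Q L]
  28. access J: HIT. Cache (old->new): [M P J Q L]
  29. access H: MISS, evict M. Cache (old->new): [P J Q L H]
  30. access J: HIT. Cache (old->new): [P J Q L H]
Total: 22 hits, 8 misses, 3 evictions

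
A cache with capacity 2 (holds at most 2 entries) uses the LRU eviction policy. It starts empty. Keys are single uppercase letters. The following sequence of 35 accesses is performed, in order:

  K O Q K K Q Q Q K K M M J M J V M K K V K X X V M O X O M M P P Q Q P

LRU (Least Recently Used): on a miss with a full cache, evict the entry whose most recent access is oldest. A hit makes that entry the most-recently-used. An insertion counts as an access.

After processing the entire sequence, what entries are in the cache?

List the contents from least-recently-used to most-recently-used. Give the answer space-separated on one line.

Answer: Q P

Derivation:
LRU simulation (capacity=2):
  1. access K: MISS. Cache (LRU->MRU): [K]
  2. access O: MISS. Cache (LRU->MRU): [K O]
  3. access Q: MISS, evict K. Cache (LRU->MRU): [O Q]
  4. access K: MISS, evict O. Cache (LRU->MRU): [Q K]
  5. access K: HIT. Cache (LRU->MRU): [Q K]
  6. access Q: HIT. Cache (LRU->MRU): [K Q]
  7. access Q: HIT. Cache (LRU->MRU): [K Q]
  8. access Q: HIT. Cache (LRU->MRU): [K Q]
  9. access K: HIT. Cache (LRU->MRU): [Q K]
  10. access K: HIT. Cache (LRU->MRU): [Q K]
  11. access M: MISS, evict Q. Cache (LRU->MRU): [K M]
  12. access M: HIT. Cache (LRU->MRU): [K M]
  13. access J: MISS, evict K. Cache (LRU->MRU): [M J]
  14. access M: HIT. Cache (LRU->MRU): [J M]
  15. access J: HIT. Cache (LRU->MRU): [M J]
  16. access V: MISS, evict M. Cache (LRU->MRU): [J V]
  17. access M: MISS, evict J. Cache (LRU->MRU): [V M]
  18. access K: MISS, evict V. Cache (LRU->MRU): [M K]
  19. access K: HIT. Cache (LRU->MRU): [M K]
  20. access V: MISS, evict M. Cache (LRU->MRU): [K V]
  21. access K: HIT. Cache (LRU->MRU): [V K]
  22. access X: MISS, evict V. Cache (LRU->MRU): [K X]
  23. access X: HIT. Cache (LRU->MRU): [K X]
  24. access V: MISS, evict K. Cache (LRU->MRU): [X V]
  25. access M: MISS, evict X. Cache (LRU->MRU): [V M]
  26. access O: MISS, evict V. Cache (LRU->MRU): [M O]
  27. access X: MISS, evict M. Cache (LRU->MRU): [O X]
  28. access O: HIT. Cache (LRU->MRU): [X O]
  29. access M: MISS, evict X. Cache (LRU->MRU): [O M]
  30. access M: HIT. Cache (LRU->MRU): [O M]
  31. access P: MISS, evict O. Cache (LRU->MRU): [M P]
  32. access P: HIT. Cache (LRU->MRU): [M P]
  33. access Q: MISS, evict M. Cache (LRU->MRU): [P Q]
  34. access Q: HIT. Cache (LRU->MRU): [P Q]
  35. access P: HIT. Cache (LRU->MRU): [Q P]
Total: 17 hits, 18 misses, 16 evictions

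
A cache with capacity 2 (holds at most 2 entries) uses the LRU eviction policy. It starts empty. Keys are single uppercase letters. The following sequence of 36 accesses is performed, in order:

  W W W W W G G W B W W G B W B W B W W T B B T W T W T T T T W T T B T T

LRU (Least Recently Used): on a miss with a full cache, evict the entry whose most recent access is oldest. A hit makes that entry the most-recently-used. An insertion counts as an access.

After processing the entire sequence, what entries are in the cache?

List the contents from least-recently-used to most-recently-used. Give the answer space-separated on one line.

LRU simulation (capacity=2):
  1. access W: MISS. Cache (LRU->MRU): [W]
  2. access W: HIT. Cache (LRU->MRU): [W]
  3. access W: HIT. Cache (LRU->MRU): [W]
  4. access W: HIT. Cache (LRU->MRU): [W]
  5. access W: HIT. Cache (LRU->MRU): [W]
  6. access G: MISS. Cache (LRU->MRU): [W G]
  7. access G: HIT. Cache (LRU->MRU): [W G]
  8. access W: HIT. Cache (LRU->MRU): [G W]
  9. access B: MISS, evict G. Cache (LRU->MRU): [W B]
  10. access W: HIT. Cache (LRU->MRU): [B W]
  11. access W: HIT. Cache (LRU->MRU): [B W]
  12. access G: MISS, evict B. Cache (LRU->MRU): [W G]
  13. access B: MISS, evict W. Cache (LRU->MRU): [G B]
  14. access W: MISS, evict G. Cache (LRU->MRU): [B W]
  15. access B: HIT. Cache (LRU->MRU): [W B]
  16. access W: HIT. Cache (LRU->MRU): [B W]
  17. access B: HIT. Cache (LRU->MRU): [W B]
  18. access W: HIT. Cache (LRU->MRU): [B W]
  19. access W: HIT. Cache (LRU->MRU): [B W]
  20. access T: MISS, evict B. Cache (LRU->MRU): [W T]
  21. access B: MISS, evict W. Cache (LRU->MRU): [T B]
  22. access B: HIT. Cache (LRU->MRU): [T B]
  23. access T: HIT. Cache (LRU->MRU): [B T]
  24. access W: MISS, evict B. Cache (LRU->MRU): [T W]
  25. access T: HIT. Cache (LRU->MRU): [W T]
  26. access W: HIT. Cache (LRU->MRU): [T W]
  27. access T: HIT. Cache (LRU->MRU): [W T]
  28. access T: HIT. Cache (LRU->MRU): [W T]
  29. access T: HIT. Cache (LRU->MRU): [W T]
  30. access T: HIT. Cache (LRU->MRU): [W T]
  31. access W: HIT. Cache (LRU->MRU): [T W]
  32. access T: HIT. Cache (LRU->MRU): [W T]
  33. access T: HIT. Cache (LRU->MRU): [W T]
  34. access B: MISS, evict W. Cache (LRU->MRU): [T B]
  35. access T: HIT. Cache (LRU->MRU): [B T]
  36. access T: HIT. Cache (LRU->MRU): [B T]
Total: 26 hits, 10 misses, 8 evictions

Answer: B T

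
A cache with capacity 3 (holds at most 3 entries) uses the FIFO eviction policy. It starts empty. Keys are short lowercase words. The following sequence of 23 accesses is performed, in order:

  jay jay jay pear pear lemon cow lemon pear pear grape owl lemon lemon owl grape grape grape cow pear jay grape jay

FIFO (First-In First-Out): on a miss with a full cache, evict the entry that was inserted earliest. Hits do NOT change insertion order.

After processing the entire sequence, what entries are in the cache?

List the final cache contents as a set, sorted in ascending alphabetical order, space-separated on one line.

Answer: grape jay pear

Derivation:
FIFO simulation (capacity=3):
  1. access jay: MISS. Cache (old->new): [jay]
  2. access jay: HIT. Cache (old->new): [jay]
  3. access jay: HIT. Cache (old->new): [jay]
  4. access pear: MISS. Cache (old->new): [jay pear]
  5. access pear: HIT. Cache (old->new): [jay pear]
  6. access lemon: MISS. Cache (old->new): [jay pear lemon]
  7. access cow: MISS, evict jay. Cache (old->new): [pear lemon cow]
  8. access lemon: HIT. Cache (old->new): [pear lemon cow]
  9. access pear: HIT. Cache (old->new): [pear lemon cow]
  10. access pear: HIT. Cache (old->new): [pear lemon cow]
  11. access grape: MISS, evict pear. Cache (old->new): [lemon cow grape]
  12. access owl: MISS, evict lemon. Cache (old->new): [cow grape owl]
  13. access lemon: MISS, evict cow. Cache (old->new): [grape owl lemon]
  14. access lemon: HIT. Cache (old->new): [grape owl lemon]
  15. access owl: HIT. Cache (old->new): [grape owl lemon]
  16. access grape: HIT. Cache (old->new): [grape owl lemon]
  17. access grape: HIT. Cache (old->new): [grape owl lemon]
  18. access grape: HIT. Cache (old->new): [grape owl lemon]
  19. access cow: MISS, evict grape. Cache (old->new): [owl lemon cow]
  20. access pear: MISS, evict owl. Cache (old->new): [lemon cow pear]
  21. access jay: MISS, evict lemon. Cache (old->new): [cow pear jay]
  22. access grape: MISS, evict cow. Cache (old->new): [pear jay grape]
  23. access jay: HIT. Cache (old->new): [pear jay grape]
Total: 12 hits, 11 misses, 8 evictions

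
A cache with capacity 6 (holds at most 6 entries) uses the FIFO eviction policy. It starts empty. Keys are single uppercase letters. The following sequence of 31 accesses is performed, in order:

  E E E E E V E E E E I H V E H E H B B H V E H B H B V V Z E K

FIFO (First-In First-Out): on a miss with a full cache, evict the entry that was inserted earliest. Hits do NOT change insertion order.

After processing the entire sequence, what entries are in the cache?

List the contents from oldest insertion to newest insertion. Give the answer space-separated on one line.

Answer: V I H B Z K

Derivation:
FIFO simulation (capacity=6):
  1. access E: MISS. Cache (old->new): [E]
  2. access E: HIT. Cache (old->new): [E]
  3. access E: HIT. Cache (old->new): [E]
  4. access E: HIT. Cache (old->new): [E]
  5. access E: HIT. Cache (old->new): [E]
  6. access V: MISS. Cache (old->new): [E V]
  7. access E: HIT. Cache (old->new): [E V]
  8. access E: HIT. Cache (old->new): [E V]
  9. access E: HIT. Cache (old->new): [E V]
  10. access E: HIT. Cache (old->new): [E V]
  11. access I: MISS. Cache (old->new): [E V I]
  12. access H: MISS. Cache (old->new): [E V I H]
  13. access V: HIT. Cache (old->new): [E V I H]
  14. access E: HIT. Cache (old->new): [E V I H]
  15. access H: HIT. Cache (old->new): [E V I H]
  16. access E: HIT. Cache (old->new): [E V I H]
  17. access H: HIT. Cache (old->new): [E V I H]
  18. access B: MISS. Cache (old->new): [E V I H B]
  19. access B: HIT. Cache (old->new): [E V I H B]
  20. access H: HIT. Cache (old->new): [E V I H B]
  21. access V: HIT. Cache (old->new): [E V I H B]
  22. access E: HIT. Cache (old->new): [E V I H B]
  23. access H: HIT. Cache (old->new): [E V I H B]
  24. access B: HIT. Cache (old->new): [E V I H B]
  25. access H: HIT. Cache (old->new): [E V I H B]
  26. access B: HIT. Cache (old->new): [E V I H B]
  27. access V: HIT. Cache (old->new): [E V I H B]
  28. access V: HIT. Cache (old->new): [E V I H B]
  29. access Z: MISS. Cache (old->new): [E V I H B Z]
  30. access E: HIT. Cache (old->new): [E V I H B Z]
  31. access K: MISS, evict E. Cache (old->new): [V I H B Z K]
Total: 24 hits, 7 misses, 1 evictions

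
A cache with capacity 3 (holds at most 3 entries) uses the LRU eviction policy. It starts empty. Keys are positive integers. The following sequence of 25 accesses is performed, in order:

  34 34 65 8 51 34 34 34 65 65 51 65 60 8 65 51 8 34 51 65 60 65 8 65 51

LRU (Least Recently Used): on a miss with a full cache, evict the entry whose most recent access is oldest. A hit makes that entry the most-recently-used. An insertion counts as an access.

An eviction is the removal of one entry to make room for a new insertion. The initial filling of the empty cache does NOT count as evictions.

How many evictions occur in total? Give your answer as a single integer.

LRU simulation (capacity=3):
  1. access 34: MISS. Cache (LRU->MRU): [34]
  2. access 34: HIT. Cache (LRU->MRU): [34]
  3. access 65: MISS. Cache (LRU->MRU): [34 65]
  4. access 8: MISS. Cache (LRU->MRU): [34 65 8]
  5. access 51: MISS, evict 34. Cache (LRU->MRU): [65 8 51]
  6. access 34: MISS, evict 65. Cache (LRU->MRU): [8 51 34]
  7. access 34: HIT. Cache (LRU->MRU): [8 51 34]
  8. access 34: HIT. Cache (LRU->MRU): [8 51 34]
  9. access 65: MISS, evict 8. Cache (LRU->MRU): [51 34 65]
  10. access 65: HIT. Cache (LRU->MRU): [51 34 65]
  11. access 51: HIT. Cache (LRU->MRU): [34 65 51]
  12. access 65: HIT. Cache (LRU->MRU): [34 51 65]
  13. access 60: MISS, evict 34. Cache (LRU->MRU): [51 65 60]
  14. access 8: MISS, evict 51. Cache (LRU->MRU): [65 60 8]
  15. access 65: HIT. Cache (LRU->MRU): [60 8 65]
  16. access 51: MISS, evict 60. Cache (LRU->MRU): [8 65 51]
  17. access 8: HIT. Cache (LRU->MRU): [65 51 8]
  18. access 34: MISS, evict 65. Cache (LRU->MRU): [51 8 34]
  19. access 51: HIT. Cache (LRU->MRU): [8 34 51]
  20. access 65: MISS, evict 8. Cache (LRU->MRU): [34 51 65]
  21. access 60: MISS, evict 34. Cache (LRU->MRU): [51 65 60]
  22. access 65: HIT. Cache (LRU->MRU): [51 60 65]
  23. access 8: MISS, evict 51. Cache (LRU->MRU): [60 65 8]
  24. access 65: HIT. Cache (LRU->MRU): [60 8 65]
  25. access 51: MISS, evict 60. Cache (LRU->MRU): [8 65 51]
Total: 11 hits, 14 misses, 11 evictions

Answer: 11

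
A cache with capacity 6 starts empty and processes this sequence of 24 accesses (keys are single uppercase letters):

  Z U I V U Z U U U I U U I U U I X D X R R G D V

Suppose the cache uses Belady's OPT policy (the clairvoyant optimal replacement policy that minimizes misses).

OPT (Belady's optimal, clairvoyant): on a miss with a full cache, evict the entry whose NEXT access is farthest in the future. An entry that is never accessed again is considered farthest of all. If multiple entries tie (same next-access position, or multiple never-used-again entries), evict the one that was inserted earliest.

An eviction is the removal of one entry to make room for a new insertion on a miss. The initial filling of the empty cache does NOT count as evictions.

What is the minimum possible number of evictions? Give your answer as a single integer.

Answer: 2

Derivation:
OPT (Belady) simulation (capacity=6):
  1. access Z: MISS. Cache: [Z]
  2. access U: MISS. Cache: [Z U]
  3. access I: MISS. Cache: [Z U I]
  4. access V: MISS. Cache: [Z U I V]
  5. access U: HIT. Next use of U: step 7. Cache: [Z U I V]
  6. access Z: HIT. Next use of Z: never. Cache: [Z U I V]
  7. access U: HIT. Next use of U: step 8. Cache: [Z U I V]
  8. access U: HIT. Next use of U: step 9. Cache: [Z U I V]
  9. access U: HIT. Next use of U: step 11. Cache: [Z U I V]
  10. access I: HIT. Next use of I: step 13. Cache: [Z U I V]
  11. access U: HIT. Next use of U: step 12. Cache: [Z U I V]
  12. access U: HIT. Next use of U: step 14. Cache: [Z U I V]
  13. access I: HIT. Next use of I: step 16. Cache: [Z U I V]
  14. access U: HIT. Next use of U: step 15. Cache: [Z U I V]
  15. access U: HIT. Next use of U: never. Cache: [Z U I V]
  16. access I: HIT. Next use of I: never. Cache: [Z U I V]
  17. access X: MISS. Cache: [Z U I V X]
  18. access D: MISS. Cache: [Z U I V X D]
  19. access X: HIT. Next use of X: never. Cache: [Z U I V X D]
  20. access R: MISS, evict Z (next use: never). Cache: [U I V X D R]
  21. access R: HIT. Next use of R: never. Cache: [U I V X D R]
  22. access G: MISS, evict U (next use: never). Cache: [I V X D R G]
  23. access D: HIT. Next use of D: never. Cache: [I V X D R G]
  24. access V: HIT. Next use of V: never. Cache: [I V X D R G]
Total: 16 hits, 8 misses, 2 evictions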